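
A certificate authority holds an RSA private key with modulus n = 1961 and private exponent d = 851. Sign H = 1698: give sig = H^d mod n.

12

H^2 ≡ 1698^2 = 2883204 ≡ 534
H^4 ≡ 534^2 = 285156 ≡ 811
H^8 ≡ 811^2 = 657721 ≡ 786
H^16 ≡ 786^2 = 617796 ≡ 81
H^32 ≡ 81^2 = 6561 ≡ 678
H^64 ≡ 678^2 = 459684 ≡ 810
H^128 ≡ 810^2 = 656100 ≡ 1126
H^256 ≡ 1126^2 = 1267876 ≡ 1070
H^512 ≡ 1070^2 = 1144900 ≡ 1637
851 = 512 + 256 + 64 + 16 + 2 + 1, so H^851 ≡ 1637·1070·810·81·534·1698 ≡ 12 (mod 1961)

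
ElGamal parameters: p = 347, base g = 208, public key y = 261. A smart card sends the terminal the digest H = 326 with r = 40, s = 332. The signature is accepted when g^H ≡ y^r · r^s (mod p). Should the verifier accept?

accept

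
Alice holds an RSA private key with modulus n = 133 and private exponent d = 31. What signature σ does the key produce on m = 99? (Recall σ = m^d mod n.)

85

m^2 ≡ 99^2 = 9801 ≡ 92
m^4 ≡ 92^2 = 8464 ≡ 85
m^8 ≡ 85^2 = 7225 ≡ 43
m^16 ≡ 43^2 = 1849 ≡ 120
31 = 16 + 8 + 4 + 2 + 1, so m^31 ≡ 120·43·85·92·99 ≡ 85 (mod 133)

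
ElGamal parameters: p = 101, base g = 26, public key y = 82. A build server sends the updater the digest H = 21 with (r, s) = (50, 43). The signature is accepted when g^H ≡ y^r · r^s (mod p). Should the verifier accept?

accept

Left side g^H mod p:
26^21 mod 101 = 27
Right side y^r · r^s mod p:
82^50 mod 101 = 1
50^43 mod 101 = 27
1·27 = 27 ≡ 27 (mod 101)
27 ≡ 27 (mod 101), so the signature is genuine.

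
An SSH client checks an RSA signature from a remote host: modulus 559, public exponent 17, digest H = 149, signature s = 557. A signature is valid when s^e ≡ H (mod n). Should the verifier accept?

reject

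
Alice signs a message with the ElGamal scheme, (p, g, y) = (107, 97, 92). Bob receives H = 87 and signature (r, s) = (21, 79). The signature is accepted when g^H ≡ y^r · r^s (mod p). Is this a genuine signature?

genuine

Left side g^H mod p:
97^2 = 9409 ≡ 100
97^4 ≡ 100^2 = 10000 ≡ 49
97^8 ≡ 49^2 = 2401 ≡ 47
97^16 ≡ 47^2 = 2209 ≡ 69
97^32 ≡ 69^2 = 4761 ≡ 53
97^64 ≡ 53^2 = 2809 ≡ 27
87 = 64 + 16 + 4 + 2 + 1, so 97^87 ≡ 27·69·49·100·97 ≡ 50 (mod 107)
Right side y^r · r^s mod p:
92^2 = 8464 ≡ 11
92^4 ≡ 11^2 = 121 ≡ 14
92^8 ≡ 14^2 = 196 ≡ 89
92^16 ≡ 89^2 = 7921 ≡ 3
21 = 16 + 4 + 1, so 92^21 ≡ 3·14·92 ≡ 12 (mod 107)
21^2 = 441 ≡ 13
21^4 ≡ 13^2 = 169 ≡ 62
21^8 ≡ 62^2 = 3844 ≡ 99
21^16 ≡ 99^2 = 9801 ≡ 64
21^32 ≡ 64^2 = 4096 ≡ 30
21^64 ≡ 30^2 = 900 ≡ 44
79 = 64 + 8 + 4 + 2 + 1, so 21^79 ≡ 44·99·62·13·21 ≡ 22 (mod 107)
12·22 = 264 ≡ 50 (mod 107)
50 ≡ 50 (mod 107), so the signature is genuine.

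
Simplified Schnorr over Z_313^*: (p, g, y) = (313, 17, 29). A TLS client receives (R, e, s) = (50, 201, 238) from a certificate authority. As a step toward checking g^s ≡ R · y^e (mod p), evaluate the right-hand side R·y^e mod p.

29^2 = 841 ≡ 215
29^4 ≡ 215^2 = 46225 ≡ 214
29^8 ≡ 214^2 = 45796 ≡ 98
29^16 ≡ 98^2 = 9604 ≡ 214
29^32 ≡ 214^2 = 45796 ≡ 98
29^64 ≡ 98^2 = 9604 ≡ 214
29^128 ≡ 214^2 = 45796 ≡ 98
201 = 128 + 64 + 8 + 1, so 29^201 ≡ 98·214·98·29 ≡ 25 (mod 313)
R · y^e ≡ 50·25 = 1250 ≡ 311 (mod 313)

311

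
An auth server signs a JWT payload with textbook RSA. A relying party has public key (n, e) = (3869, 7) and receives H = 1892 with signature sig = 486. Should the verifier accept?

sig^7 mod 3869 = 1892
sig^7 mod 3869 = 1892 matches H.

accept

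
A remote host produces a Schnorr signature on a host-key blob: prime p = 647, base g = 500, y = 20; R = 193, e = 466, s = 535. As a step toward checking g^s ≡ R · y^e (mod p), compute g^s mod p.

Squares mod 647: 500^1≡500, 500^2≡258, 500^4≡570, 500^8≡106, 500^16≡237, 500^32≡527, 500^64≡166, 500^128≡382, 500^256≡349, 500^512≡165
535 = 512 + 16 + 4 + 2 + 1, so 500^535 ≡ 165·237·570·258·500 ≡ 151 (mod 647)

151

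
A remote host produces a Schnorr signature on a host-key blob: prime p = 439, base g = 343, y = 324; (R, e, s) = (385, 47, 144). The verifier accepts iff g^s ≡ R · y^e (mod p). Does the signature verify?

verifies

g^s mod p:
343^2 = 117649 ≡ 436
343^4 ≡ 436^2 = 190096 ≡ 9
343^8 ≡ 9^2 = 81
343^16 ≡ 81^2 = 6561 ≡ 415
343^32 ≡ 415^2 = 172225 ≡ 137
343^64 ≡ 137^2 = 18769 ≡ 331
343^128 ≡ 331^2 = 109561 ≡ 250
144 = 128 + 16, so 343^144 ≡ 250·415 ≡ 146 (mod 439)
R · y^e mod p:
324^2 = 104976 ≡ 55
324^4 ≡ 55^2 = 3025 ≡ 391
324^8 ≡ 391^2 = 152881 ≡ 109
324^16 ≡ 109^2 = 11881 ≡ 28
324^32 ≡ 28^2 = 784 ≡ 345
47 = 32 + 8 + 4 + 2 + 1, so 324^47 ≡ 345·109·391·55·324 ≡ 355 (mod 439)
385·355 = 136675 ≡ 146 (mod 439)
146 ≡ 146 (mod 439); signature holds.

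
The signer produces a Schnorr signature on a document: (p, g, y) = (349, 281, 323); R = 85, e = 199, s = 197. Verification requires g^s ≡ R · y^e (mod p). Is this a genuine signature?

genuine

g^s mod p:
281^2 = 78961 ≡ 87
281^4 ≡ 87^2 = 7569 ≡ 240
281^8 ≡ 240^2 = 57600 ≡ 15
281^16 ≡ 15^2 = 225
281^32 ≡ 225^2 = 50625 ≡ 20
281^64 ≡ 20^2 = 400 ≡ 51
281^128 ≡ 51^2 = 2601 ≡ 158
197 = 128 + 64 + 4 + 1, so 281^197 ≡ 158·51·240·281 ≡ 130 (mod 349)
R · y^e mod p:
323^2 = 104329 ≡ 327
323^4 ≡ 327^2 = 106929 ≡ 135
323^8 ≡ 135^2 = 18225 ≡ 77
323^16 ≡ 77^2 = 5929 ≡ 345
323^32 ≡ 345^2 = 119025 ≡ 16
323^64 ≡ 16^2 = 256
323^128 ≡ 256^2 = 65536 ≡ 273
199 = 128 + 64 + 4 + 2 + 1, so 323^199 ≡ 273·256·135·327·323 ≡ 330 (mod 349)
85·330 = 28050 ≡ 130 (mod 349)
130 ≡ 130 (mod 349); signature holds.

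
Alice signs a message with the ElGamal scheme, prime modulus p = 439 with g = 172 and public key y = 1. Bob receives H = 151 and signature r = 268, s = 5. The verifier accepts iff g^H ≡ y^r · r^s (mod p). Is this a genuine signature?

genuine

Left side g^H mod p:
Squares mod 439: 172^1≡172, 172^2≡171, 172^4≡267, 172^8≡171, 172^16≡267, 172^32≡171, 172^64≡267, 172^128≡171
151 = 128 + 16 + 4 + 2 + 1, so 172^151 ≡ 171·267·267·171·172 ≡ 172 (mod 439)
Right side y^r · r^s mod p:
Squares mod 439: 1^1≡1, 1^2≡1, 1^4≡1, 1^8≡1, 1^16≡1, 1^32≡1, 1^64≡1, 1^128≡1, 1^256≡1
268 = 256 + 8 + 4, so 1^268 ≡ 1·1·1 ≡ 1 (mod 439)
Squares mod 439: 268^1≡268, 268^2≡267, 268^4≡171
5 = 4 + 1, so 268^5 ≡ 171·268 ≡ 172 (mod 439)
1·172 = 172 ≡ 172 (mod 439)
172 ≡ 172 (mod 439), so the signature is genuine.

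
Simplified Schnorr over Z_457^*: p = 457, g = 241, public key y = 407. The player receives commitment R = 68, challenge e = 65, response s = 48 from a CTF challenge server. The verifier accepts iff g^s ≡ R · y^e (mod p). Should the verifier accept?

reject

g^s mod p:
241^2 = 58081 ≡ 42
241^4 ≡ 42^2 = 1764 ≡ 393
241^8 ≡ 393^2 = 154449 ≡ 440
241^16 ≡ 440^2 = 193600 ≡ 289
241^32 ≡ 289^2 = 83521 ≡ 347
48 = 32 + 16, so 241^48 ≡ 347·289 ≡ 200 (mod 457)
R · y^e mod p:
407^2 = 165649 ≡ 215
407^4 ≡ 215^2 = 46225 ≡ 68
407^8 ≡ 68^2 = 4624 ≡ 54
407^16 ≡ 54^2 = 2916 ≡ 174
407^32 ≡ 174^2 = 30276 ≡ 114
407^64 ≡ 114^2 = 12996 ≡ 200
65 = 64 + 1, so 407^65 ≡ 200·407 ≡ 54 (mod 457)
68·54 = 3672 ≡ 16 (mod 457)
200 ≠ 16; the check fails.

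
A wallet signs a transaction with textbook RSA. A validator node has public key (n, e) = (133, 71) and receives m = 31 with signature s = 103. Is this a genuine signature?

genuine

s^2 ≡ 103^2 = 10609 ≡ 102
s^4 ≡ 102^2 = 10404 ≡ 30
s^8 ≡ 30^2 = 900 ≡ 102
s^16 ≡ 102^2 = 10404 ≡ 30
s^32 ≡ 30^2 = 900 ≡ 102
s^64 ≡ 102^2 = 10404 ≡ 30
71 = 64 + 4 + 2 + 1, so s^71 ≡ 30·30·102·103 ≡ 31 (mod 133)
Since 31 equals the digest 31, verification succeeds.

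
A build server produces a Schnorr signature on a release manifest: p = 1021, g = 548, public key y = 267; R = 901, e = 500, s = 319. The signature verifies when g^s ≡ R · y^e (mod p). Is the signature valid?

valid

g^s mod p:
548^2 = 300304 ≡ 130
548^4 ≡ 130^2 = 16900 ≡ 564
548^8 ≡ 564^2 = 318096 ≡ 565
548^16 ≡ 565^2 = 319225 ≡ 673
548^32 ≡ 673^2 = 452929 ≡ 626
548^64 ≡ 626^2 = 391876 ≡ 833
548^128 ≡ 833^2 = 693889 ≡ 630
548^256 ≡ 630^2 = 396900 ≡ 752
319 = 256 + 32 + 16 + 8 + 4 + 2 + 1, so 548^319 ≡ 752·626·673·565·564·130·548 ≡ 137 (mod 1021)
R · y^e mod p:
267^2 = 71289 ≡ 840
267^4 ≡ 840^2 = 705600 ≡ 89
267^8 ≡ 89^2 = 7921 ≡ 774
267^16 ≡ 774^2 = 599076 ≡ 770
267^32 ≡ 770^2 = 592900 ≡ 720
267^64 ≡ 720^2 = 518400 ≡ 753
267^128 ≡ 753^2 = 567009 ≡ 354
267^256 ≡ 354^2 = 125316 ≡ 754
500 = 256 + 128 + 64 + 32 + 16 + 4, so 267^500 ≡ 754·354·753·720·770·89 ≡ 654 (mod 1021)
901·654 = 589254 ≡ 137 (mod 1021)
137 ≡ 137 (mod 1021); signature holds.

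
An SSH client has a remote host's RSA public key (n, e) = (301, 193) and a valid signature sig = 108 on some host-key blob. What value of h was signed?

94

sig^2 ≡ 108^2 = 11664 ≡ 226
sig^4 ≡ 226^2 = 51076 ≡ 207
sig^8 ≡ 207^2 = 42849 ≡ 107
sig^16 ≡ 107^2 = 11449 ≡ 11
sig^32 ≡ 11^2 = 121
sig^64 ≡ 121^2 = 14641 ≡ 193
sig^128 ≡ 193^2 = 37249 ≡ 226
193 = 128 + 64 + 1, so sig^193 ≡ 226·193·108 ≡ 94 (mod 301)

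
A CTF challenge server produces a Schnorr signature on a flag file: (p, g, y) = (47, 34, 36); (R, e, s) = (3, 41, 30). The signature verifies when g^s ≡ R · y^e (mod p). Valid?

g^s mod p:
34^2 = 1156 ≡ 28
34^4 ≡ 28^2 = 784 ≡ 32
34^8 ≡ 32^2 = 1024 ≡ 37
34^16 ≡ 37^2 = 1369 ≡ 6
30 = 16 + 8 + 4 + 2, so 34^30 ≡ 6·37·32·28 ≡ 8 (mod 47)
R · y^e mod p:
36^2 = 1296 ≡ 27
36^4 ≡ 27^2 = 729 ≡ 24
36^8 ≡ 24^2 = 576 ≡ 12
36^16 ≡ 12^2 = 144 ≡ 3
36^32 ≡ 3^2 = 9
41 = 32 + 8 + 1, so 36^41 ≡ 9·12·36 ≡ 34 (mod 47)
3·34 = 102 ≡ 8 (mod 47)
8 ≡ 8 (mod 47); signature holds.

yes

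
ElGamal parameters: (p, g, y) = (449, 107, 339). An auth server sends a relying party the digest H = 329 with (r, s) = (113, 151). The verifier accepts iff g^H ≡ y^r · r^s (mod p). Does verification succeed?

passes

Left side g^H mod p:
107^2 = 11449 ≡ 224
107^4 ≡ 224^2 = 50176 ≡ 337
107^8 ≡ 337^2 = 113569 ≡ 421
107^16 ≡ 421^2 = 177241 ≡ 335
107^32 ≡ 335^2 = 112225 ≡ 424
107^64 ≡ 424^2 = 179776 ≡ 176
107^128 ≡ 176^2 = 30976 ≡ 444
107^256 ≡ 444^2 = 197136 ≡ 25
329 = 256 + 64 + 8 + 1, so 107^329 ≡ 25·176·421·107 ≡ 240 (mod 449)
Right side y^r · r^s mod p:
339^2 = 114921 ≡ 426
339^4 ≡ 426^2 = 181476 ≡ 80
339^8 ≡ 80^2 = 6400 ≡ 114
339^16 ≡ 114^2 = 12996 ≡ 424
339^32 ≡ 424^2 = 179776 ≡ 176
339^64 ≡ 176^2 = 30976 ≡ 444
113 = 64 + 32 + 16 + 1, so 339^113 ≡ 444·176·424·339 ≡ 110 (mod 449)
113^2 = 12769 ≡ 197
113^4 ≡ 197^2 = 38809 ≡ 195
113^8 ≡ 195^2 = 38025 ≡ 309
113^16 ≡ 309^2 = 95481 ≡ 293
113^32 ≡ 293^2 = 85849 ≡ 90
113^64 ≡ 90^2 = 8100 ≡ 18
113^128 ≡ 18^2 = 324
151 = 128 + 16 + 4 + 2 + 1, so 113^151 ≡ 324·293·195·197·113 ≡ 43 (mod 449)
110·43 = 4730 ≡ 240 (mod 449)
240 ≡ 240 (mod 449), so the signature is genuine.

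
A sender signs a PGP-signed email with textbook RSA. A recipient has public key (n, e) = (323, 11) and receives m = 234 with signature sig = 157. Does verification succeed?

sig^11 mod 323 = 234
234 = m, so the signature checks out.

passes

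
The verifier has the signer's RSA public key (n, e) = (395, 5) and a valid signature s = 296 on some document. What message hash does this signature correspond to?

s^5 mod 395 = 211

211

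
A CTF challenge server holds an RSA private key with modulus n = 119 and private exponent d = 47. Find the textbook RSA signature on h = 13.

55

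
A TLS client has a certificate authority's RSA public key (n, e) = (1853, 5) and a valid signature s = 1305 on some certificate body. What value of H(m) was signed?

s^2 ≡ 1305^2 = 1703025 ≡ 118
s^4 ≡ 118^2 = 13924 ≡ 953
5 = 4 + 1, so s^5 ≡ 953·1305 ≡ 302 (mod 1853)

302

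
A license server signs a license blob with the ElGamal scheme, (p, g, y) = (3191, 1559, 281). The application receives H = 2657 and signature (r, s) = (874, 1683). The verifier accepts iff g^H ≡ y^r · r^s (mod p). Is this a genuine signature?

forged

Left side g^H mod p:
1559^2657 mod 3191 = 865
Right side y^r · r^s mod p:
281^874 mod 3191 = 1545
874^1683 mod 3191 = 1157
1545·1157 = 1787565 ≡ 605 (mod 3191)
865 ≠ 605, so verification fails.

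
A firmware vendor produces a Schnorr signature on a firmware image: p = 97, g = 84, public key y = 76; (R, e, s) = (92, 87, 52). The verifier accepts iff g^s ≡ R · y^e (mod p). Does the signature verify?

g^s mod p:
Squares mod 97: 84^1≡84, 84^2≡72, 84^4≡43, 84^8≡6, 84^16≡36, 84^32≡35
52 = 32 + 16 + 4, so 84^52 ≡ 35·36·43 ≡ 54 (mod 97)
R · y^e mod p:
Squares mod 97: 76^1≡76, 76^2≡53, 76^4≡93, 76^8≡16, 76^16≡62, 76^32≡61, 76^64≡35
87 = 64 + 16 + 4 + 2 + 1, so 76^87 ≡ 35·62·93·53·76 ≡ 28 (mod 97)
92·28 = 2576 ≡ 54 (mod 97)
54 ≡ 54 (mod 97); signature holds.

verifies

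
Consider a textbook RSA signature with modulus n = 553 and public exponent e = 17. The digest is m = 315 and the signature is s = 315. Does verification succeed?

passes

Squares mod 553: s^1≡315, s^2≡238, s^4≡238, s^8≡238, s^16≡238
17 = 16 + 1, so s^17 ≡ 238·315 ≡ 315 (mod 553)
s^17 mod 553 = 315 matches m.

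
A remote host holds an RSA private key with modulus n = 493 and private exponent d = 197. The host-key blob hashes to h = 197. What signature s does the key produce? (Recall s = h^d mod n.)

h^2 ≡ 197^2 = 38809 ≡ 355
h^4 ≡ 355^2 = 126025 ≡ 310
h^8 ≡ 310^2 = 96100 ≡ 458
h^16 ≡ 458^2 = 209764 ≡ 239
h^32 ≡ 239^2 = 57121 ≡ 426
h^64 ≡ 426^2 = 181476 ≡ 52
h^128 ≡ 52^2 = 2704 ≡ 239
197 = 128 + 64 + 4 + 1, so h^197 ≡ 239·52·310·197 ≡ 23 (mod 493)

23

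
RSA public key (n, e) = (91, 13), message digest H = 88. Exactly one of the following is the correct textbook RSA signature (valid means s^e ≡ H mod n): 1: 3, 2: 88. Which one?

Candidate 1: Squares mod 91: 3^1≡3, 3^2≡9, 3^4≡81, 3^8≡9; 13 = 8 + 4 + 1, so 3^13 ≡ 9·81·3 ≡ 3 (mod 91)
Candidate 2: Squares mod 91: 88^1≡88, 88^2≡9, 88^4≡81, 88^8≡9; 13 = 8 + 4 + 1, so 88^13 ≡ 9·81·88 ≡ 88 (mod 91)
  → matches H = 88

2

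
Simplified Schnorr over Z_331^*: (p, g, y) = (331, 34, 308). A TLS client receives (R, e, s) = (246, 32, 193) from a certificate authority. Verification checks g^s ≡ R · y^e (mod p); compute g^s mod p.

162

34^2 = 1156 ≡ 163
34^4 ≡ 163^2 = 26569 ≡ 89
34^8 ≡ 89^2 = 7921 ≡ 308
34^16 ≡ 308^2 = 94864 ≡ 198
34^32 ≡ 198^2 = 39204 ≡ 146
34^64 ≡ 146^2 = 21316 ≡ 132
34^128 ≡ 132^2 = 17424 ≡ 212
193 = 128 + 64 + 1, so 34^193 ≡ 212·132·34 ≡ 162 (mod 331)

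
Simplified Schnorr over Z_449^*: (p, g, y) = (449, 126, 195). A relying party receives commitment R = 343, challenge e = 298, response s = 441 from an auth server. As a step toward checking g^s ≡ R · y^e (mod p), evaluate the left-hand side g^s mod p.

35

Squares mod 449: 126^1≡126, 126^2≡161, 126^4≡328, 126^8≡273, 126^16≡444, 126^32≡25, 126^64≡176, 126^128≡444, 126^256≡25
441 = 256 + 128 + 32 + 16 + 8 + 1, so 126^441 ≡ 25·444·25·444·273·126 ≡ 35 (mod 449)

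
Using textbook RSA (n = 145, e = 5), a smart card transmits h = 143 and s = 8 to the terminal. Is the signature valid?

Squares mod 145: s^1≡8, s^2≡64, s^4≡36
5 = 4 + 1, so s^5 ≡ 36·8 ≡ 143 (mod 145)
Since 143 equals the digest 143, verification succeeds.

valid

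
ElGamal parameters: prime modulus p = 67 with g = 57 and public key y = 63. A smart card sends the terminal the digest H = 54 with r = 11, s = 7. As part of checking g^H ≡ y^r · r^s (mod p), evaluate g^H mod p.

64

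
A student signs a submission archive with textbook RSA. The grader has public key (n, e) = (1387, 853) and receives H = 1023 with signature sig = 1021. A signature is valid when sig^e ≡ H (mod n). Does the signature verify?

sig^853 mod 1387 = 364
sig^853 mod 1387 = 364, but H = 1023.

does not verify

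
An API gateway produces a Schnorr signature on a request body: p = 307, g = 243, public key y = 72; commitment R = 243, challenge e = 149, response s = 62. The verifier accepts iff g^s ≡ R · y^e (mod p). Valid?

yes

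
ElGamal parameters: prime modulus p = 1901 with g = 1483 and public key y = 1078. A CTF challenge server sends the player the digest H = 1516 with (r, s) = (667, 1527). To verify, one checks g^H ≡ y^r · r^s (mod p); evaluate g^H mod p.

1483^2 = 2199289 ≡ 1733
1483^4 ≡ 1733^2 = 3003289 ≡ 1610
1483^8 ≡ 1610^2 = 2592100 ≡ 1037
1483^16 ≡ 1037^2 = 1075369 ≡ 1304
1483^32 ≡ 1304^2 = 1700416 ≡ 922
1483^64 ≡ 922^2 = 850084 ≡ 337
1483^128 ≡ 337^2 = 113569 ≡ 1410
1483^256 ≡ 1410^2 = 1988100 ≡ 1555
1483^512 ≡ 1555^2 = 2418025 ≡ 1854
1483^1024 ≡ 1854^2 = 3437316 ≡ 308
1516 = 1024 + 256 + 128 + 64 + 32 + 8 + 4, so 1483^1516 ≡ 308·1555·1410·337·922·1037·1610 ≡ 1871 (mod 1901)

1871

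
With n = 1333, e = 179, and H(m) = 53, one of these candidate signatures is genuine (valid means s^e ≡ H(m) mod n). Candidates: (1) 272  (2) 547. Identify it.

Candidate 1: 272^2 = 73984 ≡ 669; 272^4 ≡ 669^2 = 447561 ≡ 1006; 272^8 ≡ 1006^2 = 1012036 ≡ 289; 272^16 ≡ 289^2 = 83521 ≡ 875; 272^32 ≡ 875^2 = 765625 ≡ 483; 272^64 ≡ 483^2 = 233289 ≡ 14; 272^128 ≡ 14^2 = 196; 179 = 128 + 32 + 16 + 2 + 1, so 272^179 ≡ 196·483·875·669·272 ≡ 53 (mod 1333)
  → matches H(m) = 53
Candidate 2: 547^2 = 299209 ≡ 617; 547^4 ≡ 617^2 = 380689 ≡ 784; 547^8 ≡ 784^2 = 614656 ≡ 143; 547^16 ≡ 143^2 = 20449 ≡ 454; 547^32 ≡ 454^2 = 206116 ≡ 834; 547^64 ≡ 834^2 = 695556 ≡ 1063; 547^128 ≡ 1063^2 = 1129969 ≡ 918; 179 = 128 + 32 + 16 + 2 + 1, so 547^179 ≡ 918·834·454·617·547 ≡ 1006 (mod 1333)

1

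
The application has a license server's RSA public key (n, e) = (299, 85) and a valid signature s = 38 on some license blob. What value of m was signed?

272

Squares mod 299: s^1≡38, s^2≡248, s^4≡209, s^8≡27, s^16≡131, s^32≡118, s^64≡170
85 = 64 + 16 + 4 + 1, so s^85 ≡ 170·131·209·38 ≡ 272 (mod 299)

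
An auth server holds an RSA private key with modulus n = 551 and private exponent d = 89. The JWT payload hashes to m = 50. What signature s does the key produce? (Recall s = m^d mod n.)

350

Squares mod 551: m^1≡50, m^2≡296, m^4≡7, m^8≡49, m^16≡197, m^32≡239, m^64≡368
89 = 64 + 16 + 8 + 1, so m^89 ≡ 368·197·49·50 ≡ 350 (mod 551)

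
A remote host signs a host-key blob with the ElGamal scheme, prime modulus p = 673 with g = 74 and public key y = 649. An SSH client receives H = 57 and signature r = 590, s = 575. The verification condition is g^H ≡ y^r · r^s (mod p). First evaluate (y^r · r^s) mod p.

100

Squares mod 673: 649^1≡649, 649^2≡576, 649^4≡660, 649^8≡169, 649^16≡295, 649^32≡208, 649^64≡192, 649^128≡522, 649^256≡592, 649^512≡504
590 = 512 + 64 + 8 + 4 + 2, so 649^590 ≡ 504·192·169·660·576 ≡ 431 (mod 673)
Squares mod 673: 590^1≡590, 590^2≡159, 590^4≡380, 590^8≡378, 590^16≡208, 590^32≡192, 590^64≡522, 590^128≡592, 590^256≡504, 590^512≡295
575 = 512 + 32 + 16 + 8 + 4 + 2 + 1, so 590^575 ≡ 295·192·208·378·380·159·590 ≡ 261 (mod 673)
y^r · r^s ≡ 431·261 = 112491 ≡ 100 (mod 673)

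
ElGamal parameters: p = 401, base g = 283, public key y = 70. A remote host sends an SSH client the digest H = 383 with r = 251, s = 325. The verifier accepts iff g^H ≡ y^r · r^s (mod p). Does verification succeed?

Left side g^H mod p:
283^2 = 80089 ≡ 290
283^4 ≡ 290^2 = 84100 ≡ 291
283^8 ≡ 291^2 = 84681 ≡ 70
283^16 ≡ 70^2 = 4900 ≡ 88
283^32 ≡ 88^2 = 7744 ≡ 125
283^64 ≡ 125^2 = 15625 ≡ 387
283^128 ≡ 387^2 = 149769 ≡ 196
283^256 ≡ 196^2 = 38416 ≡ 321
383 = 256 + 64 + 32 + 16 + 8 + 4 + 2 + 1, so 283^383 ≡ 321·387·125·88·70·291·290·283 ≡ 296 (mod 401)
Right side y^r · r^s mod p:
70^2 = 4900 ≡ 88
70^4 ≡ 88^2 = 7744 ≡ 125
70^8 ≡ 125^2 = 15625 ≡ 387
70^16 ≡ 387^2 = 149769 ≡ 196
70^32 ≡ 196^2 = 38416 ≡ 321
70^64 ≡ 321^2 = 103041 ≡ 385
70^128 ≡ 385^2 = 148225 ≡ 256
251 = 128 + 64 + 32 + 16 + 8 + 2 + 1, so 70^251 ≡ 256·385·321·196·387·88·70 ≡ 70 (mod 401)
251^2 = 63001 ≡ 44
251^4 ≡ 44^2 = 1936 ≡ 332
251^8 ≡ 332^2 = 110224 ≡ 350
251^16 ≡ 350^2 = 122500 ≡ 195
251^32 ≡ 195^2 = 38025 ≡ 331
251^64 ≡ 331^2 = 109561 ≡ 88
251^128 ≡ 88^2 = 7744 ≡ 125
251^256 ≡ 125^2 = 15625 ≡ 387
325 = 256 + 64 + 4 + 1, so 251^325 ≡ 387·88·332·251 ≡ 199 (mod 401)
70·199 = 13930 ≡ 296 (mod 401)
296 ≡ 296 (mod 401), so the signature is genuine.

passes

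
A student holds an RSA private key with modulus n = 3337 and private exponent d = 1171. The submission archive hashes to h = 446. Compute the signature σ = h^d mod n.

3098

h^1171 mod 3337 = 3098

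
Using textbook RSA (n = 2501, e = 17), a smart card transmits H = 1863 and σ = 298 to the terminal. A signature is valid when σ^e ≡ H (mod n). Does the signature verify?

does not verify

Squares mod 2501: σ^1≡298, σ^2≡1269, σ^4≡2218, σ^8≡57, σ^16≡748
17 = 16 + 1, so σ^17 ≡ 748·298 ≡ 315 (mod 2501)
The recovered value 315 does not match the digest 1863.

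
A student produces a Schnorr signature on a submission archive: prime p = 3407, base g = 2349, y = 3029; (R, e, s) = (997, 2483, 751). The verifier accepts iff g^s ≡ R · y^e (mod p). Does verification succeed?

fails

g^s mod p:
2349^2 = 5517801 ≡ 1868
2349^4 ≡ 1868^2 = 3489424 ≡ 656
2349^8 ≡ 656^2 = 430336 ≡ 1054
2349^16 ≡ 1054^2 = 1110916 ≡ 234
2349^32 ≡ 234^2 = 54756 ≡ 244
2349^64 ≡ 244^2 = 59536 ≡ 1617
2349^128 ≡ 1617^2 = 2614689 ≡ 1520
2349^256 ≡ 1520^2 = 2310400 ≡ 454
2349^512 ≡ 454^2 = 206116 ≡ 1696
751 = 512 + 128 + 64 + 32 + 8 + 4 + 2 + 1, so 2349^751 ≡ 1696·1520·1617·244·1054·656·1868·2349 ≡ 682 (mod 3407)
R · y^e mod p:
3029^2 = 9174841 ≡ 3197
3029^4 ≡ 3197^2 = 10220809 ≡ 3216
3029^8 ≡ 3216^2 = 10342656 ≡ 2411
3029^16 ≡ 2411^2 = 5812921 ≡ 579
3029^32 ≡ 579^2 = 335241 ≡ 1355
3029^64 ≡ 1355^2 = 1836025 ≡ 3059
3029^128 ≡ 3059^2 = 9357481 ≡ 1859
3029^256 ≡ 1859^2 = 3455881 ≡ 1183
3029^512 ≡ 1183^2 = 1399489 ≡ 2619
3029^1024 ≡ 2619^2 = 6859161 ≡ 870
3029^2048 ≡ 870^2 = 756900 ≡ 546
2483 = 2048 + 256 + 128 + 32 + 16 + 2 + 1, so 3029^2483 ≡ 546·1183·1859·1355·579·3197·3029 ≡ 1486 (mod 3407)
997·1486 = 1481542 ≡ 2904 (mod 3407)
682 ≠ 2904; the check fails.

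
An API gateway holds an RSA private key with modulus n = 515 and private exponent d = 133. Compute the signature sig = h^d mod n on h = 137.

282

h^2 ≡ 137^2 = 18769 ≡ 229
h^4 ≡ 229^2 = 52441 ≡ 426
h^8 ≡ 426^2 = 181476 ≡ 196
h^16 ≡ 196^2 = 38416 ≡ 306
h^32 ≡ 306^2 = 93636 ≡ 421
h^64 ≡ 421^2 = 177241 ≡ 81
h^128 ≡ 81^2 = 6561 ≡ 381
133 = 128 + 4 + 1, so h^133 ≡ 381·426·137 ≡ 282 (mod 515)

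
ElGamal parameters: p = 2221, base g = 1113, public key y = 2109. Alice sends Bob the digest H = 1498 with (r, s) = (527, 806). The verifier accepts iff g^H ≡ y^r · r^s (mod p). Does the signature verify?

verifies

Left side g^H mod p:
1113^2 = 1238769 ≡ 1672
1113^4 ≡ 1672^2 = 2795584 ≡ 1566
1113^8 ≡ 1566^2 = 2452356 ≡ 372
1113^16 ≡ 372^2 = 138384 ≡ 682
1113^32 ≡ 682^2 = 465124 ≡ 935
1113^64 ≡ 935^2 = 874225 ≡ 1372
1113^128 ≡ 1372^2 = 1882384 ≡ 1197
1113^256 ≡ 1197^2 = 1432809 ≡ 264
1113^512 ≡ 264^2 = 69696 ≡ 845
1113^1024 ≡ 845^2 = 714025 ≡ 1084
1498 = 1024 + 256 + 128 + 64 + 16 + 8 + 2, so 1113^1498 ≡ 1084·264·1197·1372·682·372·1672 ≡ 1366 (mod 2221)
Right side y^r · r^s mod p:
2109^2 = 4447881 ≡ 1439
2109^4 ≡ 1439^2 = 2070721 ≡ 749
2109^8 ≡ 749^2 = 561001 ≡ 1309
2109^16 ≡ 1309^2 = 1713481 ≡ 1090
2109^32 ≡ 1090^2 = 1188100 ≡ 2086
2109^64 ≡ 2086^2 = 4351396 ≡ 457
2109^128 ≡ 457^2 = 208849 ≡ 75
2109^256 ≡ 75^2 = 5625 ≡ 1183
2109^512 ≡ 1183^2 = 1399489 ≡ 259
527 = 512 + 8 + 4 + 2 + 1, so 2109^527 ≡ 259·1309·749·1439·2109 ≡ 2199 (mod 2221)
527^2 = 277729 ≡ 104
527^4 ≡ 104^2 = 10816 ≡ 1932
527^8 ≡ 1932^2 = 3732624 ≡ 1344
527^16 ≡ 1344^2 = 1806336 ≡ 663
527^32 ≡ 663^2 = 439569 ≡ 2032
527^64 ≡ 2032^2 = 4129024 ≡ 185
527^128 ≡ 185^2 = 34225 ≡ 910
527^256 ≡ 910^2 = 828100 ≡ 1888
527^512 ≡ 1888^2 = 3564544 ≡ 2060
806 = 512 + 256 + 32 + 4 + 2, so 527^806 ≡ 2060·1888·2032·1932·104 ≡ 1957 (mod 2221)
2199·1957 = 4303443 ≡ 1366 (mod 2221)
1366 ≡ 1366 (mod 2221), so the signature is genuine.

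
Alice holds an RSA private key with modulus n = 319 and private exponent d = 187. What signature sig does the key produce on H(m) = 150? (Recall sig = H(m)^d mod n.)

(H(m))^2 ≡ 150^2 = 22500 ≡ 170
(H(m))^4 ≡ 170^2 = 28900 ≡ 190
(H(m))^8 ≡ 190^2 = 36100 ≡ 53
(H(m))^16 ≡ 53^2 = 2809 ≡ 257
(H(m))^32 ≡ 257^2 = 66049 ≡ 16
(H(m))^64 ≡ 16^2 = 256
(H(m))^128 ≡ 256^2 = 65536 ≡ 141
187 = 128 + 32 + 16 + 8 + 2 + 1, so (H(m))^187 ≡ 141·16·257·53·170·150 ≡ 138 (mod 319)

138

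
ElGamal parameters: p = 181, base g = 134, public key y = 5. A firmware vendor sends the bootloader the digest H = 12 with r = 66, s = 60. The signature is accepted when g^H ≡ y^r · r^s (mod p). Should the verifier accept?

accept

Left side g^H mod p:
134^2 = 17956 ≡ 37
134^4 ≡ 37^2 = 1369 ≡ 102
134^8 ≡ 102^2 = 10404 ≡ 87
12 = 8 + 4, so 134^12 ≡ 87·102 ≡ 5 (mod 181)
Right side y^r · r^s mod p:
5^2 = 25
5^4 ≡ 25^2 = 625 ≡ 82
5^8 ≡ 82^2 = 6724 ≡ 27
5^16 ≡ 27^2 = 729 ≡ 5
5^32 ≡ 5^2 = 25
5^64 ≡ 25^2 = 625 ≡ 82
66 = 64 + 2, so 5^66 ≡ 82·25 ≡ 59 (mod 181)
66^2 = 4356 ≡ 12
66^4 ≡ 12^2 = 144
66^8 ≡ 144^2 = 20736 ≡ 102
66^16 ≡ 102^2 = 10404 ≡ 87
66^32 ≡ 87^2 = 7569 ≡ 148
60 = 32 + 16 + 8 + 4, so 66^60 ≡ 148·87·102·144 ≡ 132 (mod 181)
59·132 = 7788 ≡ 5 (mod 181)
5 ≡ 5 (mod 181), so the signature is genuine.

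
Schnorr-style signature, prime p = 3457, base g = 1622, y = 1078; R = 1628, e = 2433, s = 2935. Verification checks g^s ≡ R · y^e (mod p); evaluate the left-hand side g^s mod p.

1622^2935 mod 3457 = 2213

2213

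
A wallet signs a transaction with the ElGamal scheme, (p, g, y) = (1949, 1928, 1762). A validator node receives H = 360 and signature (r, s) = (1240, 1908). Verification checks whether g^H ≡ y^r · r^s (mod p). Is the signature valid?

Left side g^H mod p:
Squares mod 1949: 1928^1≡1928, 1928^2≡441, 1928^4≡1530, 1928^8≡151, 1928^16≡1362, 1928^32≡1545, 1928^64≡1449, 1928^128≡528, 1928^256≡77
360 = 256 + 64 + 32 + 8, so 1928^360 ≡ 77·1449·1545·151 ≡ 1805 (mod 1949)
Right side y^r · r^s mod p:
Squares mod 1949: 1762^1≡1762, 1762^2≡1836, 1762^4≡1075, 1762^8≡1817, 1762^16≡1832, 1762^32≡46, 1762^64≡167, 1762^128≡603, 1762^256≡1095, 1762^512≡390, 1762^1024≡78
1240 = 1024 + 128 + 64 + 16 + 8, so 1762^1240 ≡ 78·603·167·1832·1817 ≡ 400 (mod 1949)
Squares mod 1949: 1240^1≡1240, 1240^2≡1788, 1240^4≡584, 1240^8≡1930, 1240^16≡361, 1240^32≡1687, 1240^64≡429, 1240^128≡835, 1240^256≡1432, 1240^512≡276, 1240^1024≡165
1908 = 1024 + 512 + 256 + 64 + 32 + 16 + 4, so 1240^1908 ≡ 165·276·1432·429·1687·361·584 ≡ 1247 (mod 1949)
400·1247 = 498800 ≡ 1805 (mod 1949)
1805 ≡ 1805 (mod 1949), so the signature is genuine.

valid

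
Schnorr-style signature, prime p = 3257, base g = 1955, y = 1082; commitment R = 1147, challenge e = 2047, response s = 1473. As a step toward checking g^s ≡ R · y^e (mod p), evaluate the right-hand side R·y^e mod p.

1082^2 = 1170724 ≡ 1461
1082^4 ≡ 1461^2 = 2134521 ≡ 1186
1082^8 ≡ 1186^2 = 1406596 ≡ 2829
1082^16 ≡ 2829^2 = 8003241 ≡ 792
1082^32 ≡ 792^2 = 627264 ≡ 1920
1082^64 ≡ 1920^2 = 3686400 ≡ 2733
1082^128 ≡ 2733^2 = 7469289 ≡ 988
1082^256 ≡ 988^2 = 976144 ≡ 2301
1082^512 ≡ 2301^2 = 5294601 ≡ 1976
1082^1024 ≡ 1976^2 = 3904576 ≡ 2690
2047 = 1024 + 512 + 256 + 128 + 64 + 32 + 16 + 8 + 4 + 2 + 1, so 1082^2047 ≡ 2690·1976·2301·988·2733·1920·792·2829·1186·1461·1082 ≡ 2925 (mod 3257)
R · y^e ≡ 1147·2925 = 3354975 ≡ 265 (mod 3257)

265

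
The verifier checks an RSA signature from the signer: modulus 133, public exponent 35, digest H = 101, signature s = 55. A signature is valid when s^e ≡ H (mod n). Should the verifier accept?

reject

Squares mod 133: s^1≡55, s^2≡99, s^4≡92, s^8≡85, s^16≡43, s^32≡120
35 = 32 + 2 + 1, so s^35 ≡ 120·99·55 ≡ 104 (mod 133)
104 ≠ 101, so verification fails.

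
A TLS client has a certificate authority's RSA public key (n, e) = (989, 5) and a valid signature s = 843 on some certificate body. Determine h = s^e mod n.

605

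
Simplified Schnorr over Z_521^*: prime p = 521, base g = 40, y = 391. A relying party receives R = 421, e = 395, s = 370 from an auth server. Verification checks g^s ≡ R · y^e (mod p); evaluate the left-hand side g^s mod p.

40^2 = 1600 ≡ 37
40^4 ≡ 37^2 = 1369 ≡ 327
40^8 ≡ 327^2 = 106929 ≡ 124
40^16 ≡ 124^2 = 15376 ≡ 267
40^32 ≡ 267^2 = 71289 ≡ 433
40^64 ≡ 433^2 = 187489 ≡ 450
40^128 ≡ 450^2 = 202500 ≡ 352
40^256 ≡ 352^2 = 123904 ≡ 427
370 = 256 + 64 + 32 + 16 + 2, so 40^370 ≡ 427·450·433·267·37 ≡ 295 (mod 521)

295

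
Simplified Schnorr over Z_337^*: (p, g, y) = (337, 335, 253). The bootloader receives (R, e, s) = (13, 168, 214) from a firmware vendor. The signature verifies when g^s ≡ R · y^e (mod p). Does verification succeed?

fails

g^s mod p:
335^2 = 112225 ≡ 4
335^4 ≡ 4^2 = 16
335^8 ≡ 16^2 = 256
335^16 ≡ 256^2 = 65536 ≡ 158
335^32 ≡ 158^2 = 24964 ≡ 26
335^64 ≡ 26^2 = 676 ≡ 2
335^128 ≡ 2^2 = 4
214 = 128 + 64 + 16 + 4 + 2, so 335^214 ≡ 4·2·158·16·4 ≡ 16 (mod 337)
R · y^e mod p:
253^2 = 64009 ≡ 316
253^4 ≡ 316^2 = 99856 ≡ 104
253^8 ≡ 104^2 = 10816 ≡ 32
253^16 ≡ 32^2 = 1024 ≡ 13
253^32 ≡ 13^2 = 169
253^64 ≡ 169^2 = 28561 ≡ 253
253^128 ≡ 253^2 = 64009 ≡ 316
168 = 128 + 32 + 8, so 253^168 ≡ 316·169·32 ≡ 1 (mod 337)
13·1 = 13 ≡ 13 (mod 337)
16 ≠ 13; the check fails.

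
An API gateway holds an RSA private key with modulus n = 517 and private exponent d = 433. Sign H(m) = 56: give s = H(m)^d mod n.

(H(m))^2 ≡ 56^2 = 3136 ≡ 34
(H(m))^4 ≡ 34^2 = 1156 ≡ 122
(H(m))^8 ≡ 122^2 = 14884 ≡ 408
(H(m))^16 ≡ 408^2 = 166464 ≡ 507
(H(m))^32 ≡ 507^2 = 257049 ≡ 100
(H(m))^64 ≡ 100^2 = 10000 ≡ 177
(H(m))^128 ≡ 177^2 = 31329 ≡ 309
(H(m))^256 ≡ 309^2 = 95481 ≡ 353
433 = 256 + 128 + 32 + 16 + 1, so (H(m))^433 ≡ 353·309·100·507·56 ≡ 89 (mod 517)

89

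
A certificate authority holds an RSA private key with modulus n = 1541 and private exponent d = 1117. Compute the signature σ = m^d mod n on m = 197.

m^2 ≡ 197^2 = 38809 ≡ 284
m^4 ≡ 284^2 = 80656 ≡ 524
m^8 ≡ 524^2 = 274576 ≡ 278
m^16 ≡ 278^2 = 77284 ≡ 234
m^32 ≡ 234^2 = 54756 ≡ 821
m^64 ≡ 821^2 = 674041 ≡ 624
m^128 ≡ 624^2 = 389376 ≡ 1044
m^256 ≡ 1044^2 = 1089936 ≡ 449
m^512 ≡ 449^2 = 201601 ≡ 1271
m^1024 ≡ 1271^2 = 1615441 ≡ 473
1117 = 1024 + 64 + 16 + 8 + 4 + 1, so m^1117 ≡ 473·624·234·278·524·197 ≡ 811 (mod 1541)

811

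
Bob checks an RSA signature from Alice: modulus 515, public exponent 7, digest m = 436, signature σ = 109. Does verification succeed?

fails

σ^2 ≡ 109^2 = 11881 ≡ 36
σ^4 ≡ 36^2 = 1296 ≡ 266
7 = 4 + 2 + 1, so σ^7 ≡ 266·36·109 ≡ 394 (mod 515)
The recovered value 394 does not match the digest 436.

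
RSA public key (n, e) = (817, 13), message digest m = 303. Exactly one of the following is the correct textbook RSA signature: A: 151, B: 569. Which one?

Candidate A: 151^13 mod 817 = 303
  → matches m = 303
Candidate B: 569^13 mod 817 = 683

A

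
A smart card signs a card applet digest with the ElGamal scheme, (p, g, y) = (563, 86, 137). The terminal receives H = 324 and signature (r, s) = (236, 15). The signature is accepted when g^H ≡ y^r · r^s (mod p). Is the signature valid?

Left side g^H mod p:
Squares mod 563: 86^1≡86, 86^2≡77, 86^4≡299, 86^8≡447, 86^16≡507, 86^32≡321, 86^64≡12, 86^128≡144, 86^256≡468
324 = 256 + 64 + 4, so 86^324 ≡ 468·12·299 ≡ 318 (mod 563)
Right side y^r · r^s mod p:
Squares mod 563: 137^1≡137, 137^2≡190, 137^4≡68, 137^8≡120, 137^16≡325, 137^32≡344, 137^64≡106, 137^128≡539
236 = 128 + 64 + 32 + 8 + 4, so 137^236 ≡ 539·106·344·120·68 ≡ 256 (mod 563)
Squares mod 563: 236^1≡236, 236^2≡522, 236^4≡555, 236^8≡64
15 = 8 + 4 + 2 + 1, so 236^15 ≡ 64·555·522·236 ≡ 275 (mod 563)
256·275 = 70400 ≡ 25 (mod 563)
318 ≠ 25, so verification fails.

invalid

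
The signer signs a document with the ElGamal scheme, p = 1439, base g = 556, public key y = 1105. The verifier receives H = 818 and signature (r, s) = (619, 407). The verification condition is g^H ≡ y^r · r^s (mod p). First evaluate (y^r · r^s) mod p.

578

Squares mod 1439: 1105^1≡1105, 1105^2≡753, 1105^4≡43, 1105^8≡410, 1105^16≡1176, 1105^32≡97, 1105^64≡775, 1105^128≡562, 1105^256≡703, 1105^512≡632
619 = 512 + 64 + 32 + 8 + 2 + 1, so 1105^619 ≡ 632·775·97·410·753·1105 ≡ 1168 (mod 1439)
Squares mod 1439: 619^1≡619, 619^2≡387, 619^4≡113, 619^8≡1257, 619^16≡27, 619^32≡729, 619^64≡450, 619^128≡1040, 619^256≡911
407 = 256 + 128 + 16 + 4 + 2 + 1, so 619^407 ≡ 911·1040·27·113·387·619 ≡ 1028 (mod 1439)
y^r · r^s ≡ 1168·1028 = 1200704 ≡ 578 (mod 1439)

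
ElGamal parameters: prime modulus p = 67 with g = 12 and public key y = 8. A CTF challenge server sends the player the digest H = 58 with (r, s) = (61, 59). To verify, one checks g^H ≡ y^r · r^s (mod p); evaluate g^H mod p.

Squares mod 67: 12^1≡12, 12^2≡10, 12^4≡33, 12^8≡17, 12^16≡21, 12^32≡39
58 = 32 + 16 + 8 + 2, so 12^58 ≡ 39·21·17·10 ≡ 4 (mod 67)

4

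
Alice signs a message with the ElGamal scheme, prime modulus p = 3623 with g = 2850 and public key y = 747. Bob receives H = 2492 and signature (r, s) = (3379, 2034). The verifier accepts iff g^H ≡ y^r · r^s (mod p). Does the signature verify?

does not verify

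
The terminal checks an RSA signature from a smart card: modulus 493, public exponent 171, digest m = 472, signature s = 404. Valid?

no

s^171 mod 493 = 21
21 ≠ 472, so verification fails.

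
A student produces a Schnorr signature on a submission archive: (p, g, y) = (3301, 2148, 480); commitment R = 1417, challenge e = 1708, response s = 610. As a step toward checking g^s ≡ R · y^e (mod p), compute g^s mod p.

2481

Squares mod 3301: 2148^1≡2148, 2148^2≡2407, 2148^4≡394, 2148^8≡89, 2148^16≡1319, 2148^32≡134, 2148^64≡1451, 2148^128≡2664, 2148^256≡3047, 2148^512≡1797
610 = 512 + 64 + 32 + 2, so 2148^610 ≡ 1797·1451·134·2407 ≡ 2481 (mod 3301)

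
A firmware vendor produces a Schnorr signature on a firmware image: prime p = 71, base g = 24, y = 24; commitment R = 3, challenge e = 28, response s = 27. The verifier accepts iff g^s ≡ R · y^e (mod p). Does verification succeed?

passes

g^s mod p:
Squares mod 71: 24^1≡24, 24^2≡8, 24^4≡64, 24^8≡49, 24^16≡58
27 = 16 + 8 + 2 + 1, so 24^27 ≡ 58·49·8·24 ≡ 29 (mod 71)
R · y^e mod p:
Squares mod 71: 24^1≡24, 24^2≡8, 24^4≡64, 24^8≡49, 24^16≡58
28 = 16 + 8 + 4, so 24^28 ≡ 58·49·64 ≡ 57 (mod 71)
3·57 = 171 ≡ 29 (mod 71)
29 ≡ 29 (mod 71); signature holds.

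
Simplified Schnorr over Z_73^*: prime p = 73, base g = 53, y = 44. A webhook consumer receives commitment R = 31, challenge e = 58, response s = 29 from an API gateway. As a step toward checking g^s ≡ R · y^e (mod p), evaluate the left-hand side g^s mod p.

40

53^2 = 2809 ≡ 35
53^4 ≡ 35^2 = 1225 ≡ 57
53^8 ≡ 57^2 = 3249 ≡ 37
53^16 ≡ 37^2 = 1369 ≡ 55
29 = 16 + 8 + 4 + 1, so 53^29 ≡ 55·37·57·53 ≡ 40 (mod 73)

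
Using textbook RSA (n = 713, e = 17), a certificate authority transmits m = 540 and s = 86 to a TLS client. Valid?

yes

Squares mod 713: s^1≡86, s^2≡266, s^4≡169, s^8≡41, s^16≡255
17 = 16 + 1, so s^17 ≡ 255·86 ≡ 540 (mod 713)
s^17 mod 713 = 540 matches m.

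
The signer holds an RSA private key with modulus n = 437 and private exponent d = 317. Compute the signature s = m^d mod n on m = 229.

229

m^2 ≡ 229^2 = 52441 ≡ 1
m^4 ≡ 1^2 = 1
m^8 ≡ 1^2 = 1
m^16 ≡ 1^2 = 1
m^32 ≡ 1^2 = 1
m^64 ≡ 1^2 = 1
m^128 ≡ 1^2 = 1
m^256 ≡ 1^2 = 1
317 = 256 + 32 + 16 + 8 + 4 + 1, so m^317 ≡ 1·1·1·1·1·229 ≡ 229 (mod 437)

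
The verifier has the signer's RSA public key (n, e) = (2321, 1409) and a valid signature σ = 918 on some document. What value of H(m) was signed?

2187

σ^2 ≡ 918^2 = 842724 ≡ 201
σ^4 ≡ 201^2 = 40401 ≡ 944
σ^8 ≡ 944^2 = 891136 ≡ 2193
σ^16 ≡ 2193^2 = 4809249 ≡ 137
σ^32 ≡ 137^2 = 18769 ≡ 201
σ^64 ≡ 201^2 = 40401 ≡ 944
σ^128 ≡ 944^2 = 891136 ≡ 2193
σ^256 ≡ 2193^2 = 4809249 ≡ 137
σ^512 ≡ 137^2 = 18769 ≡ 201
σ^1024 ≡ 201^2 = 40401 ≡ 944
1409 = 1024 + 256 + 128 + 1, so σ^1409 ≡ 944·137·2193·918 ≡ 2187 (mod 2321)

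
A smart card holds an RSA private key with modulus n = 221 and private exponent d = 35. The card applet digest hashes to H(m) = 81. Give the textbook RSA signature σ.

(H(m))^2 ≡ 81^2 = 6561 ≡ 152
(H(m))^4 ≡ 152^2 = 23104 ≡ 120
(H(m))^8 ≡ 120^2 = 14400 ≡ 35
(H(m))^16 ≡ 35^2 = 1225 ≡ 120
(H(m))^32 ≡ 120^2 = 14400 ≡ 35
35 = 32 + 2 + 1, so (H(m))^35 ≡ 35·152·81 ≡ 191 (mod 221)

191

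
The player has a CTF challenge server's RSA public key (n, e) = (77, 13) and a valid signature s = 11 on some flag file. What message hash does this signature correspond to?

s^2 ≡ 11^2 = 121 ≡ 44
s^4 ≡ 44^2 = 1936 ≡ 11
s^8 ≡ 11^2 = 121 ≡ 44
13 = 8 + 4 + 1, so s^13 ≡ 44·11·11 ≡ 11 (mod 77)

11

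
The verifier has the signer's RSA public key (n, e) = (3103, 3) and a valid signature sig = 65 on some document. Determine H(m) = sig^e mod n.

sig^2 ≡ 65^2 = 4225 ≡ 1122
3 = 2 + 1, so sig^3 ≡ 1122·65 ≡ 1561 (mod 3103)

1561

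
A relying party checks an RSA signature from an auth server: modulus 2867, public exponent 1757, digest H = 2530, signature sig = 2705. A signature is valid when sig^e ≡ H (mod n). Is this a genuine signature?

sig^2 ≡ 2705^2 = 7317025 ≡ 441
sig^4 ≡ 441^2 = 194481 ≡ 2392
sig^8 ≡ 2392^2 = 5721664 ≡ 1999
sig^16 ≡ 1999^2 = 3996001 ≡ 2270
sig^32 ≡ 2270^2 = 5152900 ≡ 901
sig^64 ≡ 901^2 = 811801 ≡ 440
sig^128 ≡ 440^2 = 193600 ≡ 1511
sig^256 ≡ 1511^2 = 2283121 ≡ 989
sig^512 ≡ 989^2 = 978121 ≡ 474
sig^1024 ≡ 474^2 = 224676 ≡ 1050
1757 = 1024 + 512 + 128 + 64 + 16 + 8 + 4 + 1, so sig^1757 ≡ 1050·474·1511·440·2270·1999·2392·2705 ≡ 2530 (mod 2867)
sig^1757 mod 2867 = 2530 matches H.

genuine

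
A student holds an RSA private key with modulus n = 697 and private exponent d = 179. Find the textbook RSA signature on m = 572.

m^2 ≡ 572^2 = 327184 ≡ 291
m^4 ≡ 291^2 = 84681 ≡ 344
m^8 ≡ 344^2 = 118336 ≡ 543
m^16 ≡ 543^2 = 294849 ≡ 18
m^32 ≡ 18^2 = 324
m^64 ≡ 324^2 = 104976 ≡ 426
m^128 ≡ 426^2 = 181476 ≡ 256
179 = 128 + 32 + 16 + 2 + 1, so m^179 ≡ 256·324·18·291·572 ≡ 430 (mod 697)

430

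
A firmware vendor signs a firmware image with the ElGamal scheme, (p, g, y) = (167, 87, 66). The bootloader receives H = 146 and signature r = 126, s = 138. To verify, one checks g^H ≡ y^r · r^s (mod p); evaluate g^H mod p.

87^2 = 7569 ≡ 54
87^4 ≡ 54^2 = 2916 ≡ 77
87^8 ≡ 77^2 = 5929 ≡ 84
87^16 ≡ 84^2 = 7056 ≡ 42
87^32 ≡ 42^2 = 1764 ≡ 94
87^64 ≡ 94^2 = 8836 ≡ 152
87^128 ≡ 152^2 = 23104 ≡ 58
146 = 128 + 16 + 2, so 87^146 ≡ 58·42·54 ≡ 115 (mod 167)

115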